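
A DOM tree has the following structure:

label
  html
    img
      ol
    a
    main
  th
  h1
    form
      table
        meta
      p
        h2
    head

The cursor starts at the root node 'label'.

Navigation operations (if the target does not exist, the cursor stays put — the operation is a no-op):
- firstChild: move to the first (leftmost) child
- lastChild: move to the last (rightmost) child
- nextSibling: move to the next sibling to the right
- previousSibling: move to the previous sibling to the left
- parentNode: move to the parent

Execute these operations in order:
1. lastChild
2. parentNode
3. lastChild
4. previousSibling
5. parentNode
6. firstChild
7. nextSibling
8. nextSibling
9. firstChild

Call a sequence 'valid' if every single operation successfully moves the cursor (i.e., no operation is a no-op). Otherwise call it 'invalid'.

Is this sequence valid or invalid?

After 1 (lastChild): h1
After 2 (parentNode): label
After 3 (lastChild): h1
After 4 (previousSibling): th
After 5 (parentNode): label
After 6 (firstChild): html
After 7 (nextSibling): th
After 8 (nextSibling): h1
After 9 (firstChild): form

Answer: valid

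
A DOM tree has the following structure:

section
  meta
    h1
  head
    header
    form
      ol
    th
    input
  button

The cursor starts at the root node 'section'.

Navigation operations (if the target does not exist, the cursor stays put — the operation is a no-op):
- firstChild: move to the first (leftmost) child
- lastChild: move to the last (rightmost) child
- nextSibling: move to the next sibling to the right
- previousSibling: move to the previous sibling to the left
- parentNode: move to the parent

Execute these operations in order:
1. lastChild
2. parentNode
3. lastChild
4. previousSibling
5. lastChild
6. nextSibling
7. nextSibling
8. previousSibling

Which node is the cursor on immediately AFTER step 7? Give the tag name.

Answer: input

Derivation:
After 1 (lastChild): button
After 2 (parentNode): section
After 3 (lastChild): button
After 4 (previousSibling): head
After 5 (lastChild): input
After 6 (nextSibling): input (no-op, stayed)
After 7 (nextSibling): input (no-op, stayed)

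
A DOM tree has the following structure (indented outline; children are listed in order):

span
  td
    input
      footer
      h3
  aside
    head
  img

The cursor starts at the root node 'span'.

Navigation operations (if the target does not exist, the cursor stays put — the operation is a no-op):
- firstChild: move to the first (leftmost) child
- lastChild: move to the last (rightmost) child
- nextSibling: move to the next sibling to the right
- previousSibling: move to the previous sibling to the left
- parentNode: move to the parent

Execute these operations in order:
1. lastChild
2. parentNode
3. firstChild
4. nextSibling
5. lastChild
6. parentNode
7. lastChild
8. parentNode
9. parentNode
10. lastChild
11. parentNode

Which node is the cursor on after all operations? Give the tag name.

After 1 (lastChild): img
After 2 (parentNode): span
After 3 (firstChild): td
After 4 (nextSibling): aside
After 5 (lastChild): head
After 6 (parentNode): aside
After 7 (lastChild): head
After 8 (parentNode): aside
After 9 (parentNode): span
After 10 (lastChild): img
After 11 (parentNode): span

Answer: span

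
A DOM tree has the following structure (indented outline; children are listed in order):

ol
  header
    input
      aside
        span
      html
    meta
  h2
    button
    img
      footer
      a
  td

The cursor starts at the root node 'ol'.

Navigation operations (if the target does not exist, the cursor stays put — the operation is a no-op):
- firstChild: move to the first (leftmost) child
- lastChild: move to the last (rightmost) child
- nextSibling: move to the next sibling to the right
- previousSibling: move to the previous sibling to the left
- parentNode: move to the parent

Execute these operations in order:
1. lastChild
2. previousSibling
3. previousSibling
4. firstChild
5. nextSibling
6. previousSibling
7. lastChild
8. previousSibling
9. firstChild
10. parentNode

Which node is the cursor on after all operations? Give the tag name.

Answer: aside

Derivation:
After 1 (lastChild): td
After 2 (previousSibling): h2
After 3 (previousSibling): header
After 4 (firstChild): input
After 5 (nextSibling): meta
After 6 (previousSibling): input
After 7 (lastChild): html
After 8 (previousSibling): aside
After 9 (firstChild): span
After 10 (parentNode): aside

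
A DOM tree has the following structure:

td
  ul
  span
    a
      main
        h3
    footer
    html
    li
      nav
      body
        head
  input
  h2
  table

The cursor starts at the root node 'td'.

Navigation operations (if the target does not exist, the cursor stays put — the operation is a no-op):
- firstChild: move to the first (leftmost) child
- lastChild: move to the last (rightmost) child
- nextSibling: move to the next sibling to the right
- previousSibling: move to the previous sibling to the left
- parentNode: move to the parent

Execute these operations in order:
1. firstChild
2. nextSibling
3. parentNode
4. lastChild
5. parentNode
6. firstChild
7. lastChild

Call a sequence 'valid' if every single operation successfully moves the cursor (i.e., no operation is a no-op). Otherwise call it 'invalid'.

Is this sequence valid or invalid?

After 1 (firstChild): ul
After 2 (nextSibling): span
After 3 (parentNode): td
After 4 (lastChild): table
After 5 (parentNode): td
After 6 (firstChild): ul
After 7 (lastChild): ul (no-op, stayed)

Answer: invalid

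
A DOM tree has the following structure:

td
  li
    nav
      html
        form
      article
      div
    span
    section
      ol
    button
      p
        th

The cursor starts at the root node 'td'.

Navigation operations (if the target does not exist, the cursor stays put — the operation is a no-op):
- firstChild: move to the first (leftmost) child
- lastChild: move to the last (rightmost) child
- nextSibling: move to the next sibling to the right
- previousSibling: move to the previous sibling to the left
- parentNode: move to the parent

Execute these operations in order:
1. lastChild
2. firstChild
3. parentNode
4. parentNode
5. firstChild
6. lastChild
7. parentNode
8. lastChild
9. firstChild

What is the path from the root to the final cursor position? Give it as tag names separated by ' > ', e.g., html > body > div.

After 1 (lastChild): li
After 2 (firstChild): nav
After 3 (parentNode): li
After 4 (parentNode): td
After 5 (firstChild): li
After 6 (lastChild): button
After 7 (parentNode): li
After 8 (lastChild): button
After 9 (firstChild): p

Answer: td > li > button > p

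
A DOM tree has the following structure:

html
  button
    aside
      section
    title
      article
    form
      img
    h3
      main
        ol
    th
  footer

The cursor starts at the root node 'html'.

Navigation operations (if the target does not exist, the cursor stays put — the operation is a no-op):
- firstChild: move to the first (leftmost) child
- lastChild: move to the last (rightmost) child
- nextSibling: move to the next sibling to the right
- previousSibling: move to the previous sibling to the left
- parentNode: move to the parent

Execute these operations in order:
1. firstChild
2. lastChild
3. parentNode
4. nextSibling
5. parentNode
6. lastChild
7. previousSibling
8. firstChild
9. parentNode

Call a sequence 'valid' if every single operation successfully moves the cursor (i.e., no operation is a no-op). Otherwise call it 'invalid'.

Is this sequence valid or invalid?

Answer: valid

Derivation:
After 1 (firstChild): button
After 2 (lastChild): th
After 3 (parentNode): button
After 4 (nextSibling): footer
After 5 (parentNode): html
After 6 (lastChild): footer
After 7 (previousSibling): button
After 8 (firstChild): aside
After 9 (parentNode): button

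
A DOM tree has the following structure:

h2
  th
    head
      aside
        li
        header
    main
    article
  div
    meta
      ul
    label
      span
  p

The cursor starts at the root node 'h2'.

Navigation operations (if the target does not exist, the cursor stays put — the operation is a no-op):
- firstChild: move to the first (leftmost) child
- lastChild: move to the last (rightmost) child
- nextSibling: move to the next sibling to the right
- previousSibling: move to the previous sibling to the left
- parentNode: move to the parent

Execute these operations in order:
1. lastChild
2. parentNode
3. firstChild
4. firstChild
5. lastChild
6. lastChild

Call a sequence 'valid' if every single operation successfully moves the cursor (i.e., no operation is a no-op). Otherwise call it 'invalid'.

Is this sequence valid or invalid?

Answer: valid

Derivation:
After 1 (lastChild): p
After 2 (parentNode): h2
After 3 (firstChild): th
After 4 (firstChild): head
After 5 (lastChild): aside
After 6 (lastChild): header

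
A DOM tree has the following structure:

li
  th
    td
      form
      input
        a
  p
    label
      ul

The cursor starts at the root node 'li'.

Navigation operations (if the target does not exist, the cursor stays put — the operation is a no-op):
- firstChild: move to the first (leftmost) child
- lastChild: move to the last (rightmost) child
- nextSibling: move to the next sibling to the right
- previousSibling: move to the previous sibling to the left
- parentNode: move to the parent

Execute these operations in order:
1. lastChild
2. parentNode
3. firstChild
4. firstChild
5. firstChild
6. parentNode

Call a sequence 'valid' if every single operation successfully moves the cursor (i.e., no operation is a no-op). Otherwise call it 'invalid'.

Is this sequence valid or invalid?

Answer: valid

Derivation:
After 1 (lastChild): p
After 2 (parentNode): li
After 3 (firstChild): th
After 4 (firstChild): td
After 5 (firstChild): form
After 6 (parentNode): td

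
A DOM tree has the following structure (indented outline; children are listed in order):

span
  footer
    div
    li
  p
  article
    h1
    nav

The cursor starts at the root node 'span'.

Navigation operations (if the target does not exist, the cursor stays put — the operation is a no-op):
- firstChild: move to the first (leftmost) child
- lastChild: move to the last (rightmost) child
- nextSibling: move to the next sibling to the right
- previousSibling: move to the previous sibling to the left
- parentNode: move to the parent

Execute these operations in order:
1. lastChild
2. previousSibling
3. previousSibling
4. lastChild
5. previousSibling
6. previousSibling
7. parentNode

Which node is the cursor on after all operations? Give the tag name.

After 1 (lastChild): article
After 2 (previousSibling): p
After 3 (previousSibling): footer
After 4 (lastChild): li
After 5 (previousSibling): div
After 6 (previousSibling): div (no-op, stayed)
After 7 (parentNode): footer

Answer: footer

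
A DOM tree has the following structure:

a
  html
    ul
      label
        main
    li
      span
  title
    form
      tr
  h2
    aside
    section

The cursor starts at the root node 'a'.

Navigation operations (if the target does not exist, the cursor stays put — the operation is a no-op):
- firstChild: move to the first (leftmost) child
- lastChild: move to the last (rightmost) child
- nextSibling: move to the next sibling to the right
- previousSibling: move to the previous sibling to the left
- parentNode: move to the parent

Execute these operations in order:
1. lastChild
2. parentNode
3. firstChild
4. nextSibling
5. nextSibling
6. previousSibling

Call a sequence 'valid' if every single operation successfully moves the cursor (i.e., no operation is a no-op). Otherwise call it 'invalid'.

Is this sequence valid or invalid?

After 1 (lastChild): h2
After 2 (parentNode): a
After 3 (firstChild): html
After 4 (nextSibling): title
After 5 (nextSibling): h2
After 6 (previousSibling): title

Answer: valid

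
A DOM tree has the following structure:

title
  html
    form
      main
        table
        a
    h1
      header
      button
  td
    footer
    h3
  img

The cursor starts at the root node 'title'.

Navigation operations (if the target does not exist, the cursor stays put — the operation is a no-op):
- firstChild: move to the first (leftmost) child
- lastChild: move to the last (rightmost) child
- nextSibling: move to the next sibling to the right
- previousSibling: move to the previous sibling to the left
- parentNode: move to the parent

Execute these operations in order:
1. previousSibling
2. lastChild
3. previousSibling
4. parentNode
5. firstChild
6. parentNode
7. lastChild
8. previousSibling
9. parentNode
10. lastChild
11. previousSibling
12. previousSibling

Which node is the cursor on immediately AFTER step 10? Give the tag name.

Answer: img

Derivation:
After 1 (previousSibling): title (no-op, stayed)
After 2 (lastChild): img
After 3 (previousSibling): td
After 4 (parentNode): title
After 5 (firstChild): html
After 6 (parentNode): title
After 7 (lastChild): img
After 8 (previousSibling): td
After 9 (parentNode): title
After 10 (lastChild): img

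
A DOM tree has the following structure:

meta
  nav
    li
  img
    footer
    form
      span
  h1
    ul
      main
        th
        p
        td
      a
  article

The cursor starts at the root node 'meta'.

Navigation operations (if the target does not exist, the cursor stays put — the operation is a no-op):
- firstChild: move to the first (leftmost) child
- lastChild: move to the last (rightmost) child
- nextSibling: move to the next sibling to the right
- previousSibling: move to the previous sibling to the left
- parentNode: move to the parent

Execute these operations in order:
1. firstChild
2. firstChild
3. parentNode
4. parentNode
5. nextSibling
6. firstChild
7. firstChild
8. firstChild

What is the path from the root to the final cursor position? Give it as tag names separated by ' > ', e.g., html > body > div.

After 1 (firstChild): nav
After 2 (firstChild): li
After 3 (parentNode): nav
After 4 (parentNode): meta
After 5 (nextSibling): meta (no-op, stayed)
After 6 (firstChild): nav
After 7 (firstChild): li
After 8 (firstChild): li (no-op, stayed)

Answer: meta > nav > li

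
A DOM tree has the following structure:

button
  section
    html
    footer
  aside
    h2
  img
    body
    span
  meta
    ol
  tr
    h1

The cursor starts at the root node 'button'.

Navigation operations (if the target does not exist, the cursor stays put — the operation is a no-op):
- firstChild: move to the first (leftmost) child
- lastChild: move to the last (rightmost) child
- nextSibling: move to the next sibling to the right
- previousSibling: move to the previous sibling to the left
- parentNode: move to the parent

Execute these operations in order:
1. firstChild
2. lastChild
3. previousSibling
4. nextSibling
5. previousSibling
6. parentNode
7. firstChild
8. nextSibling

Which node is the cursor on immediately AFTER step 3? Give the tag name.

After 1 (firstChild): section
After 2 (lastChild): footer
After 3 (previousSibling): html

Answer: html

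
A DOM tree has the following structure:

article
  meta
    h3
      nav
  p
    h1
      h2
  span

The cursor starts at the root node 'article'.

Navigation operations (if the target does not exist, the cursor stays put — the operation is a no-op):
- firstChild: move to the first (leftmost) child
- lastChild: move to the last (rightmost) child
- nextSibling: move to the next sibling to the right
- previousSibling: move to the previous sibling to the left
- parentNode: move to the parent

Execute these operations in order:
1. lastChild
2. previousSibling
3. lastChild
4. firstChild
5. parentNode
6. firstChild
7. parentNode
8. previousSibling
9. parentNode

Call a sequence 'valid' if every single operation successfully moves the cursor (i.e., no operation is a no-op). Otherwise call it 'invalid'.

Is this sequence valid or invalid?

Answer: invalid

Derivation:
After 1 (lastChild): span
After 2 (previousSibling): p
After 3 (lastChild): h1
After 4 (firstChild): h2
After 5 (parentNode): h1
After 6 (firstChild): h2
After 7 (parentNode): h1
After 8 (previousSibling): h1 (no-op, stayed)
After 9 (parentNode): p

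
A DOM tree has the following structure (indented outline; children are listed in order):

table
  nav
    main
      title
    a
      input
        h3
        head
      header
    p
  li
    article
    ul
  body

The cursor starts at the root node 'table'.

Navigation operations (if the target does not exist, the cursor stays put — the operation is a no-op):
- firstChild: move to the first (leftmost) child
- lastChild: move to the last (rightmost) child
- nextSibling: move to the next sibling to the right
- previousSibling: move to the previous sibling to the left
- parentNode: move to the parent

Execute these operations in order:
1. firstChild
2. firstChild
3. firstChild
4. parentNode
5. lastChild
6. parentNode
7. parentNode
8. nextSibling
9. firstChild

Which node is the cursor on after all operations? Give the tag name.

After 1 (firstChild): nav
After 2 (firstChild): main
After 3 (firstChild): title
After 4 (parentNode): main
After 5 (lastChild): title
After 6 (parentNode): main
After 7 (parentNode): nav
After 8 (nextSibling): li
After 9 (firstChild): article

Answer: article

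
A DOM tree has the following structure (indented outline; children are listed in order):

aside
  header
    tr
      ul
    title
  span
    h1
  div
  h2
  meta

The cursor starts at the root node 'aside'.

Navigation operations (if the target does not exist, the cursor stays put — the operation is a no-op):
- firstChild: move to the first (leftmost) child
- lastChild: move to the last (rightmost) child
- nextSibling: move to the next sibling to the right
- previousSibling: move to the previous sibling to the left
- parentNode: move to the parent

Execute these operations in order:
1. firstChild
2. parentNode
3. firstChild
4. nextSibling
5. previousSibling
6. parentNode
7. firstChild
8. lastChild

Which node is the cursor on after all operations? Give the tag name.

After 1 (firstChild): header
After 2 (parentNode): aside
After 3 (firstChild): header
After 4 (nextSibling): span
After 5 (previousSibling): header
After 6 (parentNode): aside
After 7 (firstChild): header
After 8 (lastChild): title

Answer: title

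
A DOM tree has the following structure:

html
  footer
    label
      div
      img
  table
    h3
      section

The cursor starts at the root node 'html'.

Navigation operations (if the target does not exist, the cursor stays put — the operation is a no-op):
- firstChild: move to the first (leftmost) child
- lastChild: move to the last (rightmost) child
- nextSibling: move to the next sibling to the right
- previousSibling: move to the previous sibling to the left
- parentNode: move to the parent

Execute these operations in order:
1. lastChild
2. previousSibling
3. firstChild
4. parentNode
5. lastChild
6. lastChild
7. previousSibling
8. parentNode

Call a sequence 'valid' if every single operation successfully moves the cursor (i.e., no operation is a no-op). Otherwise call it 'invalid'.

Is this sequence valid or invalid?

After 1 (lastChild): table
After 2 (previousSibling): footer
After 3 (firstChild): label
After 4 (parentNode): footer
After 5 (lastChild): label
After 6 (lastChild): img
After 7 (previousSibling): div
After 8 (parentNode): label

Answer: valid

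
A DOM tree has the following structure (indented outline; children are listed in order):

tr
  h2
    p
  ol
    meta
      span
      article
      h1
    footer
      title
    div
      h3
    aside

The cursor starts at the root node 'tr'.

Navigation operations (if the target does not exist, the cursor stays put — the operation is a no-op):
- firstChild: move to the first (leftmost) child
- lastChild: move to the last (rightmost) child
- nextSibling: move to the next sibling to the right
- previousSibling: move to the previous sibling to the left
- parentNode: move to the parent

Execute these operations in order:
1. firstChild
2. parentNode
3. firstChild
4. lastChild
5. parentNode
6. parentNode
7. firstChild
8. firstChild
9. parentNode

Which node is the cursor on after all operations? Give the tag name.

Answer: h2

Derivation:
After 1 (firstChild): h2
After 2 (parentNode): tr
After 3 (firstChild): h2
After 4 (lastChild): p
After 5 (parentNode): h2
After 6 (parentNode): tr
After 7 (firstChild): h2
After 8 (firstChild): p
After 9 (parentNode): h2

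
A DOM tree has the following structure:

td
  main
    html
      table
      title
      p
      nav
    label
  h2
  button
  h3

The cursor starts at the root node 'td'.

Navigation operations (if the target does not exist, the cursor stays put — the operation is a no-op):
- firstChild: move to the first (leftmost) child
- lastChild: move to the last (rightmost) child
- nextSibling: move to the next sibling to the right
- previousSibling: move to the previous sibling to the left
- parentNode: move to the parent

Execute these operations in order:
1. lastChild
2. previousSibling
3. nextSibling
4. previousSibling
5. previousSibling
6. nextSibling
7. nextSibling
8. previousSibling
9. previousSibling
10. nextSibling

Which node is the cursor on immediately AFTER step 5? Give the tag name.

Answer: h2

Derivation:
After 1 (lastChild): h3
After 2 (previousSibling): button
After 3 (nextSibling): h3
After 4 (previousSibling): button
After 5 (previousSibling): h2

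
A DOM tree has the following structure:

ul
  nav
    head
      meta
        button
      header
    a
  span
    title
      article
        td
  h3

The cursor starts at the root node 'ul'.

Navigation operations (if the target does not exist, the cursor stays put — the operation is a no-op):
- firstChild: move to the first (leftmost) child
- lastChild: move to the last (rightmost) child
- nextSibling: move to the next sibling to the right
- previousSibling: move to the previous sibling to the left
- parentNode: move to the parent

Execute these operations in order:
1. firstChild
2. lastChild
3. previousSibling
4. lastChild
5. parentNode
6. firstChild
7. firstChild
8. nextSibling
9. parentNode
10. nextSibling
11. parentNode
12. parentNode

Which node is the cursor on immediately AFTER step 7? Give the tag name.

After 1 (firstChild): nav
After 2 (lastChild): a
After 3 (previousSibling): head
After 4 (lastChild): header
After 5 (parentNode): head
After 6 (firstChild): meta
After 7 (firstChild): button

Answer: button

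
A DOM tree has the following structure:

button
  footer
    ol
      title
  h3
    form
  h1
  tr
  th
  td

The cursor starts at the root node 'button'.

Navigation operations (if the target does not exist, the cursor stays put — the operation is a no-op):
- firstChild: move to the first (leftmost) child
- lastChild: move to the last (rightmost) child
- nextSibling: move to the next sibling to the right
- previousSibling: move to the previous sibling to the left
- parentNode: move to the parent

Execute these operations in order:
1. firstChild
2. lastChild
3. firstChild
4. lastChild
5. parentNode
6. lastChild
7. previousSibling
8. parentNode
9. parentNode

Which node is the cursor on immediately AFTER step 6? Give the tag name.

Answer: title

Derivation:
After 1 (firstChild): footer
After 2 (lastChild): ol
After 3 (firstChild): title
After 4 (lastChild): title (no-op, stayed)
After 5 (parentNode): ol
After 6 (lastChild): title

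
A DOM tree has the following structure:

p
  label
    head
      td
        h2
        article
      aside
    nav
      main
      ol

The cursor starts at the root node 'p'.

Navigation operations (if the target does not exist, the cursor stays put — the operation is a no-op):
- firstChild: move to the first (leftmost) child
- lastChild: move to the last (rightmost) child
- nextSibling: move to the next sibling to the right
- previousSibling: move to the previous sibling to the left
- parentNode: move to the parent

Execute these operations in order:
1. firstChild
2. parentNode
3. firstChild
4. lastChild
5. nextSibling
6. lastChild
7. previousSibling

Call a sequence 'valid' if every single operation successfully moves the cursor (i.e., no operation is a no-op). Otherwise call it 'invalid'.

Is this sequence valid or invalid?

After 1 (firstChild): label
After 2 (parentNode): p
After 3 (firstChild): label
After 4 (lastChild): nav
After 5 (nextSibling): nav (no-op, stayed)
After 6 (lastChild): ol
After 7 (previousSibling): main

Answer: invalid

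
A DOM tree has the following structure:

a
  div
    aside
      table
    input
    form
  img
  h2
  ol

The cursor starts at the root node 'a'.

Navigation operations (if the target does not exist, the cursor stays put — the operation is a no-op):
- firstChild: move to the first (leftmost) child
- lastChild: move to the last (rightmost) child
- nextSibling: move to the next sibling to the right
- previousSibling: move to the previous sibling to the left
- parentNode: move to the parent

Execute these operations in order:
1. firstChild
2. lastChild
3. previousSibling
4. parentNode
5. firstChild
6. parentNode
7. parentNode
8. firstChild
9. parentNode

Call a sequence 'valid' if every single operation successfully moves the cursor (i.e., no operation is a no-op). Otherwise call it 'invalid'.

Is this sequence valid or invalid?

After 1 (firstChild): div
After 2 (lastChild): form
After 3 (previousSibling): input
After 4 (parentNode): div
After 5 (firstChild): aside
After 6 (parentNode): div
After 7 (parentNode): a
After 8 (firstChild): div
After 9 (parentNode): a

Answer: valid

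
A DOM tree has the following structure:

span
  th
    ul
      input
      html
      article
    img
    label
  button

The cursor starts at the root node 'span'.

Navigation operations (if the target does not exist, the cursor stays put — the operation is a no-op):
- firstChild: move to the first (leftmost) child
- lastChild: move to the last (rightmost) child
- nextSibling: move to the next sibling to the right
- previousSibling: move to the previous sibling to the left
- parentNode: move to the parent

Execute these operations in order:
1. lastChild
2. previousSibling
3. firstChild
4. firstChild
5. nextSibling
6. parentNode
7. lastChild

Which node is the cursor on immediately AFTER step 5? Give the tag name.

After 1 (lastChild): button
After 2 (previousSibling): th
After 3 (firstChild): ul
After 4 (firstChild): input
After 5 (nextSibling): html

Answer: html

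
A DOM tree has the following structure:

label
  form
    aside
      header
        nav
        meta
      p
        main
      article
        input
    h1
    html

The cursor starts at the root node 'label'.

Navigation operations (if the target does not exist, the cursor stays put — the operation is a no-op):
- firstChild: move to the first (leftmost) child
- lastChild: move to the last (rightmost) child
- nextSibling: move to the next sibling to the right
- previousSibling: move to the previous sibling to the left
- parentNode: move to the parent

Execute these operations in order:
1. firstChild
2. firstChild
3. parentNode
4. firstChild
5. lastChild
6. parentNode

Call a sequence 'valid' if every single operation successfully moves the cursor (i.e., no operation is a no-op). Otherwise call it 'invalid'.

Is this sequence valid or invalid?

Answer: valid

Derivation:
After 1 (firstChild): form
After 2 (firstChild): aside
After 3 (parentNode): form
After 4 (firstChild): aside
After 5 (lastChild): article
After 6 (parentNode): aside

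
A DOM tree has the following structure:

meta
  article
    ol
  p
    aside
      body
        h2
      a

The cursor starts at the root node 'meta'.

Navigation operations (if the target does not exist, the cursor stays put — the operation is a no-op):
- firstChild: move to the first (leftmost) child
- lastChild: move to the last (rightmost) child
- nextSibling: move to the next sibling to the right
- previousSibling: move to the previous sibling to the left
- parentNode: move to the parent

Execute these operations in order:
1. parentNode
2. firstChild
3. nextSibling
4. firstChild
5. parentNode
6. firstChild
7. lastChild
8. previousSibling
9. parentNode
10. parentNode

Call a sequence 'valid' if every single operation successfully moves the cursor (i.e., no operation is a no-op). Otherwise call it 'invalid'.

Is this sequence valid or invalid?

After 1 (parentNode): meta (no-op, stayed)
After 2 (firstChild): article
After 3 (nextSibling): p
After 4 (firstChild): aside
After 5 (parentNode): p
After 6 (firstChild): aside
After 7 (lastChild): a
After 8 (previousSibling): body
After 9 (parentNode): aside
After 10 (parentNode): p

Answer: invalid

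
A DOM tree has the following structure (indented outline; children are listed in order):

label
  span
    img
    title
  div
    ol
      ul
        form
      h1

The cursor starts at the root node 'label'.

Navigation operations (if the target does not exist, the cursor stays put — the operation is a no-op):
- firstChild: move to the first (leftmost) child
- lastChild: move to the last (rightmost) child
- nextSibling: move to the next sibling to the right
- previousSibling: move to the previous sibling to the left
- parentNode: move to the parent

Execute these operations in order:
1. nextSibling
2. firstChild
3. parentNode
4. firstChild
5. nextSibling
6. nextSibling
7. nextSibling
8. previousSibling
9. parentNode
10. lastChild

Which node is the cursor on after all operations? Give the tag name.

After 1 (nextSibling): label (no-op, stayed)
After 2 (firstChild): span
After 3 (parentNode): label
After 4 (firstChild): span
After 5 (nextSibling): div
After 6 (nextSibling): div (no-op, stayed)
After 7 (nextSibling): div (no-op, stayed)
After 8 (previousSibling): span
After 9 (parentNode): label
After 10 (lastChild): div

Answer: div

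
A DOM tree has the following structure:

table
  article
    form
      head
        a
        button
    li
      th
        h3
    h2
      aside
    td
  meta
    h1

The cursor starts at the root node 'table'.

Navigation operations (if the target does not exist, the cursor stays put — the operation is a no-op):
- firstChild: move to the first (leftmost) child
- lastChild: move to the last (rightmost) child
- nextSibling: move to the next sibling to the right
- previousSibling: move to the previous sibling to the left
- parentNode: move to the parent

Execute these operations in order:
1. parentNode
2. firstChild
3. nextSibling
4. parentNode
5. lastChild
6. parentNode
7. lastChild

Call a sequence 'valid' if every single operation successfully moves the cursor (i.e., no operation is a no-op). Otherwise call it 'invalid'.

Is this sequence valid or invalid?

Answer: invalid

Derivation:
After 1 (parentNode): table (no-op, stayed)
After 2 (firstChild): article
After 3 (nextSibling): meta
After 4 (parentNode): table
After 5 (lastChild): meta
After 6 (parentNode): table
After 7 (lastChild): meta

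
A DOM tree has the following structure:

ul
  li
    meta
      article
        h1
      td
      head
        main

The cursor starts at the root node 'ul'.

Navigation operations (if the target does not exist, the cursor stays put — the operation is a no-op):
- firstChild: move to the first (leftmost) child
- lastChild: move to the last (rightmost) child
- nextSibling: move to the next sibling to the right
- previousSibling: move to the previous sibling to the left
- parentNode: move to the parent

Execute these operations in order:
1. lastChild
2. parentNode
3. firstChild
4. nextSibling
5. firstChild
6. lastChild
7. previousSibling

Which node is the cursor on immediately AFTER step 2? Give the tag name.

Answer: ul

Derivation:
After 1 (lastChild): li
After 2 (parentNode): ul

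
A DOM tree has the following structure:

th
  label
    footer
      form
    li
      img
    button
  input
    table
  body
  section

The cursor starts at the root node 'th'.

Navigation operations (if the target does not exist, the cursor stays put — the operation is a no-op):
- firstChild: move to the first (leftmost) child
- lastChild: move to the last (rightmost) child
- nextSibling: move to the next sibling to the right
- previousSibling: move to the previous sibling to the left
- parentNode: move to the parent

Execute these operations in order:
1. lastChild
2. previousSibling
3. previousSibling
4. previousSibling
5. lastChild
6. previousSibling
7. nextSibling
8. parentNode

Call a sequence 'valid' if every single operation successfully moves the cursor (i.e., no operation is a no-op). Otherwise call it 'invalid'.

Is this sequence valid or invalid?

After 1 (lastChild): section
After 2 (previousSibling): body
After 3 (previousSibling): input
After 4 (previousSibling): label
After 5 (lastChild): button
After 6 (previousSibling): li
After 7 (nextSibling): button
After 8 (parentNode): label

Answer: valid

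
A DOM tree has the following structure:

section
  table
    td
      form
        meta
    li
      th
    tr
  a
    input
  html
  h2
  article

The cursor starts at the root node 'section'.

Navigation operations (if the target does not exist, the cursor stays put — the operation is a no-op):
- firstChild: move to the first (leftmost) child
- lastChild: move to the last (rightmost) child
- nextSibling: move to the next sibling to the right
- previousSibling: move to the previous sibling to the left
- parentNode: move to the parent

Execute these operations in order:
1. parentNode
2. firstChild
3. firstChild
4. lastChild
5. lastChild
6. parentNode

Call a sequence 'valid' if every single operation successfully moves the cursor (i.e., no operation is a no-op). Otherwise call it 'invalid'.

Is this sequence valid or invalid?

After 1 (parentNode): section (no-op, stayed)
After 2 (firstChild): table
After 3 (firstChild): td
After 4 (lastChild): form
After 5 (lastChild): meta
After 6 (parentNode): form

Answer: invalid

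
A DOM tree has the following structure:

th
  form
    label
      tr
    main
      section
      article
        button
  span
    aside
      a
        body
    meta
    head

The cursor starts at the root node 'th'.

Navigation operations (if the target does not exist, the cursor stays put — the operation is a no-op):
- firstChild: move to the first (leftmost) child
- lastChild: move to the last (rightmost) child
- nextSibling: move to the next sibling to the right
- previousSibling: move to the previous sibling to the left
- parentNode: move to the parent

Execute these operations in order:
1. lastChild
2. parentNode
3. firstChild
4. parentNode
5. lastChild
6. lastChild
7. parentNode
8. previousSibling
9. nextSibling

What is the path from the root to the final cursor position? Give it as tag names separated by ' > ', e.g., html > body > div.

After 1 (lastChild): span
After 2 (parentNode): th
After 3 (firstChild): form
After 4 (parentNode): th
After 5 (lastChild): span
After 6 (lastChild): head
After 7 (parentNode): span
After 8 (previousSibling): form
After 9 (nextSibling): span

Answer: th > span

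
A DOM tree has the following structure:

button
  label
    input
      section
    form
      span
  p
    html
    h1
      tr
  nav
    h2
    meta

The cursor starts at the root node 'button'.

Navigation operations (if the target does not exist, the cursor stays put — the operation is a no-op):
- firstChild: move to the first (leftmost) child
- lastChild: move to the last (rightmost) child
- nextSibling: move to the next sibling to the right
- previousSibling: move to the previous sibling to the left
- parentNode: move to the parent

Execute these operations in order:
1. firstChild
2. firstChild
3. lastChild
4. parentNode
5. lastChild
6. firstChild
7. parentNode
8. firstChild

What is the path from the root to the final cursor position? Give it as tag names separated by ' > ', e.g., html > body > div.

After 1 (firstChild): label
After 2 (firstChild): input
After 3 (lastChild): section
After 4 (parentNode): input
After 5 (lastChild): section
After 6 (firstChild): section (no-op, stayed)
After 7 (parentNode): input
After 8 (firstChild): section

Answer: button > label > input > section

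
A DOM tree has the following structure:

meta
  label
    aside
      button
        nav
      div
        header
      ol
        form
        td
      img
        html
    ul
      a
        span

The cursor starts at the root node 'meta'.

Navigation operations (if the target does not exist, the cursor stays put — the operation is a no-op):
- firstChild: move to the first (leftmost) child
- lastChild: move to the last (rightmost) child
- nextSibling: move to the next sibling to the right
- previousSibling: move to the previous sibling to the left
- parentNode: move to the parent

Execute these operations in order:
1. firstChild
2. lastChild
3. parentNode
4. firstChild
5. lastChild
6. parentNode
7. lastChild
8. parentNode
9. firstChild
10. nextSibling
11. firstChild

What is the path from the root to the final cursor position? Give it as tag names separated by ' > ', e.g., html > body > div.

Answer: meta > label > aside > div > header

Derivation:
After 1 (firstChild): label
After 2 (lastChild): ul
After 3 (parentNode): label
After 4 (firstChild): aside
After 5 (lastChild): img
After 6 (parentNode): aside
After 7 (lastChild): img
After 8 (parentNode): aside
After 9 (firstChild): button
After 10 (nextSibling): div
After 11 (firstChild): header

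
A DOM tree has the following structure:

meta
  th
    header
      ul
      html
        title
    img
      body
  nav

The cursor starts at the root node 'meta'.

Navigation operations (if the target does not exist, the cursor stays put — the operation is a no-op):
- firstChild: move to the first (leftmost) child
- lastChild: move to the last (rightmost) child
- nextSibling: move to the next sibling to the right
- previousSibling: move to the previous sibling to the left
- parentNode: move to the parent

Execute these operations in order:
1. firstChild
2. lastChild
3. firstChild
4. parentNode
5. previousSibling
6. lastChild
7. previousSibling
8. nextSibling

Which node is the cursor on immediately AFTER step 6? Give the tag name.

After 1 (firstChild): th
After 2 (lastChild): img
After 3 (firstChild): body
After 4 (parentNode): img
After 5 (previousSibling): header
After 6 (lastChild): html

Answer: html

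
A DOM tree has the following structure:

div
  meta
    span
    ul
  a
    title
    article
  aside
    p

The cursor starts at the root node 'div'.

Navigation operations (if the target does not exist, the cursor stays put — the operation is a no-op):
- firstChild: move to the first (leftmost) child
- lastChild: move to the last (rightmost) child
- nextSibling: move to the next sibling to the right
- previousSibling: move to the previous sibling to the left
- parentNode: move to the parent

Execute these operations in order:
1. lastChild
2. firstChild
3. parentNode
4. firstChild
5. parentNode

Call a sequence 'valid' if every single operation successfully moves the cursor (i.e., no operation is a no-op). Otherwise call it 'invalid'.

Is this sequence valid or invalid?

Answer: valid

Derivation:
After 1 (lastChild): aside
After 2 (firstChild): p
After 3 (parentNode): aside
After 4 (firstChild): p
After 5 (parentNode): aside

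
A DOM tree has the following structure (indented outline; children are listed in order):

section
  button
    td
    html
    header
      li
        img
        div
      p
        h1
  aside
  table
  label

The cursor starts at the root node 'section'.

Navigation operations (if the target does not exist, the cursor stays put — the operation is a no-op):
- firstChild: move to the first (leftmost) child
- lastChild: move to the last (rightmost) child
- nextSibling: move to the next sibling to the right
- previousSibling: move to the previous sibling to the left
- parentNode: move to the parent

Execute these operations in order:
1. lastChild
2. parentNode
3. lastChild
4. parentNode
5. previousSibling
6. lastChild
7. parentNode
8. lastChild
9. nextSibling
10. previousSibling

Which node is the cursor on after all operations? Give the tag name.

Answer: table

Derivation:
After 1 (lastChild): label
After 2 (parentNode): section
After 3 (lastChild): label
After 4 (parentNode): section
After 5 (previousSibling): section (no-op, stayed)
After 6 (lastChild): label
After 7 (parentNode): section
After 8 (lastChild): label
After 9 (nextSibling): label (no-op, stayed)
After 10 (previousSibling): table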